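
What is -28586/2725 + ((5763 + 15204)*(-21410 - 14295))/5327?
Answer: -2040160130497/14516075 ≈ -1.4055e+5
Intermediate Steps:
-28586/2725 + ((5763 + 15204)*(-21410 - 14295))/5327 = -28586*1/2725 + (20967*(-35705))*(1/5327) = -28586/2725 - 748626735*1/5327 = -28586/2725 - 748626735/5327 = -2040160130497/14516075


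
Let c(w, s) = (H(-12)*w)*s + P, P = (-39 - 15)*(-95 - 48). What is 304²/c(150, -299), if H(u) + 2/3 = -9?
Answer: 11552/55159 ≈ 0.20943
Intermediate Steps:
P = 7722 (P = -54*(-143) = 7722)
H(u) = -29/3 (H(u) = -⅔ - 9 = -29/3)
c(w, s) = 7722 - 29*s*w/3 (c(w, s) = (-29*w/3)*s + 7722 = -29*s*w/3 + 7722 = 7722 - 29*s*w/3)
304²/c(150, -299) = 304²/(7722 - 29/3*(-299)*150) = 92416/(7722 + 433550) = 92416/441272 = 92416*(1/441272) = 11552/55159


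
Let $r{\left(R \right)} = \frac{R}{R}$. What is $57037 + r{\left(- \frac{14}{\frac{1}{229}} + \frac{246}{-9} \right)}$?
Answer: $57038$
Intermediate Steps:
$r{\left(R \right)} = 1$
$57037 + r{\left(- \frac{14}{\frac{1}{229}} + \frac{246}{-9} \right)} = 57037 + 1 = 57038$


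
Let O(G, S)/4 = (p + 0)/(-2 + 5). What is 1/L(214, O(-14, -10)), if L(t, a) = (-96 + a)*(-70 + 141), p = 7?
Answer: -3/18460 ≈ -0.00016251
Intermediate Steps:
O(G, S) = 28/3 (O(G, S) = 4*((7 + 0)/(-2 + 5)) = 4*(7/3) = 28/3)
L(t, a) = -6816 + 71*a (L(t, a) = (-96 + a)*71 = -6816 + 71*a)
1/L(214, O(-14, -10)) = 1/(-6816 + 71*(28/3)) = 1/(-6816 + 1988/3) = 1/(-18460/3) = -3/18460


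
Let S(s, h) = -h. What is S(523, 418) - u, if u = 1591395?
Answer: -1591813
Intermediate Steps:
S(523, 418) - u = -1*418 - 1*1591395 = -418 - 1591395 = -1591813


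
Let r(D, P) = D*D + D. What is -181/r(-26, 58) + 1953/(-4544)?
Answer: -1045957/1476800 ≈ -0.70826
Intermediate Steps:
r(D, P) = D + D² (r(D, P) = D² + D = D + D²)
-181/r(-26, 58) + 1953/(-4544) = -181*(-1/(26*(1 - 26))) + 1953/(-4544) = -181/((-26*(-25))) + 1953*(-1/4544) = -181/650 - 1953/4544 = -1045957/1476800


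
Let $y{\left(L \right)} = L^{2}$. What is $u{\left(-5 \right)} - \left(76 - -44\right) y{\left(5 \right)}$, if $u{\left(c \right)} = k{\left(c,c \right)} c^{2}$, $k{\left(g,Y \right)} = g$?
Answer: $-3125$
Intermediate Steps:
$u{\left(c \right)} = c^{3}$ ($u{\left(c \right)} = c c^{2} = c^{3}$)
$u{\left(-5 \right)} - \left(76 - -44\right) y{\left(5 \right)} = \left(-5\right)^{3} - \left(76 - -44\right) 5^{2} = -125 - \left(76 + 44\right) 25 = -125 - 120 \cdot 25 = -125 - 3000 = -3125$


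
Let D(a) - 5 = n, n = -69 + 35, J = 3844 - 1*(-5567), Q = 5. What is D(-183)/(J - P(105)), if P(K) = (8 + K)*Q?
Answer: -29/8846 ≈ -0.0032783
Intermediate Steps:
P(K) = 40 + 5*K (P(K) = (8 + K)*5 = 40 + 5*K)
J = 9411 (J = 3844 + 5567 = 9411)
n = -34
D(a) = -29 (D(a) = 5 - 34 = -29)
D(-183)/(J - P(105)) = -29/(9411 - (40 + 5*105)) = -29/(9411 - (40 + 525)) = -29/(9411 - 1*565) = -29/(9411 - 565) = -29/8846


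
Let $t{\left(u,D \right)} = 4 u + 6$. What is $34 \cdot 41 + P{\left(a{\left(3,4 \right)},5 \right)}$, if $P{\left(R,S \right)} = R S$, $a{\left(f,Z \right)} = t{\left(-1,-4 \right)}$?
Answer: $1404$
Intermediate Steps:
$t{\left(u,D \right)} = 6 + 4 u$
$a{\left(f,Z \right)} = 2$ ($a{\left(f,Z \right)} = 6 + 4 \left(-1\right) = 6 - 4 = 2$)
$34 \cdot 41 + P{\left(a{\left(3,4 \right)},5 \right)} = 34 \cdot 41 + 2 \cdot 5 = 1394 + 10 = 1404$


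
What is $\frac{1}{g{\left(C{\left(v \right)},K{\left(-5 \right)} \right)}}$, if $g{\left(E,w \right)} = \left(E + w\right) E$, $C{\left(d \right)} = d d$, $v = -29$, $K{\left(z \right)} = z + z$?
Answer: $\frac{1}{698871} \approx 1.4309 \cdot 10^{-6}$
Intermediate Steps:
$K{\left(z \right)} = 2 z$
$C{\left(d \right)} = d^{2}$
$g{\left(E,w \right)} = E \left(E + w\right)$
$\frac{1}{g{\left(C{\left(v \right)},K{\left(-5 \right)} \right)}} = \frac{1}{\left(-29\right)^{2} \left(\left(-29\right)^{2} + 2 \left(-5\right)\right)} = \frac{1}{841 \left(841 - 10\right)} = \frac{1}{841 \cdot 831} = \frac{1}{698871}$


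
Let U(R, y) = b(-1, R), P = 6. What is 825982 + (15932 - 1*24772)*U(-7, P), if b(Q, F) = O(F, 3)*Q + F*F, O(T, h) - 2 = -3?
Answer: 383982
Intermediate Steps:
O(T, h) = -1 (O(T, h) = 2 - 3 = -1)
b(Q, F) = F² - Q (b(Q, F) = -Q + F*F = -Q + F² = F² - Q)
U(R, y) = 1 + R² (U(R, y) = R² - 1*(-1) = R² + 1 = 1 + R²)
825982 + (15932 - 1*24772)*U(-7, P) = 825982 + (15932 - 1*24772)*(1 + (-7)²) = 825982 + (15932 - 24772)*(1 + 49) = 825982 - 8840*50 = 825982 - 442000 = 383982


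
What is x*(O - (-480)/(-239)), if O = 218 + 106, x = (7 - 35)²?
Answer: 60333504/239 ≈ 2.5244e+5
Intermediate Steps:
x = 784 (x = (-28)² = 784)
O = 324
x*(O - (-480)/(-239)) = 784*(324 - (-480)/(-239)) = 784*(324 - (-480)*(-1)/239) = 784*(324 - 1*480/239) = 784*(324 - 480/239) = 784*(76956/239) = 60333504/239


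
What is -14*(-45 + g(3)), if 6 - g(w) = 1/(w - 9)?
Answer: 1631/3 ≈ 543.67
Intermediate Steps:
g(w) = 6 - 1/(-9 + w) (g(w) = 6 - 1/(w - 9) = 6 - 1/(-9 + w))
-14*(-45 + g(3)) = -14*(-45 + (-55 + 6*3)/(-9 + 3)) = -14*(-45 + (-55 + 18)/(-6)) = -14*(-45 - ⅙*(-37)) = -14*(-45 + 37/6) = -14*(-233/6) = 1631/3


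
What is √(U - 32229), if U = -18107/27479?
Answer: I*√24336468530242/27479 ≈ 179.53*I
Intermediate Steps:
U = -18107/27479 (U = -18107*1/27479 = -18107/27479 ≈ -0.65894)
√(U - 32229) = √(-18107/27479 - 32229) = √(-885638798/27479) = I*√24336468530242/27479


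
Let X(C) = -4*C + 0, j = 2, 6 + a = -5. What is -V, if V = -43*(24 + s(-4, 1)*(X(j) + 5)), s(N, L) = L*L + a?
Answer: 2322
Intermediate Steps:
a = -11 (a = -6 - 5 = -11)
s(N, L) = -11 + L² (s(N, L) = L*L - 11 = L² - 11 = -11 + L²)
X(C) = -4*C
V = -2322 (V = -43*(24 + (-11 + 1²)*(-4*2 + 5)) = -43*(24 + (-11 + 1)*(-8 + 5)) = -43*(24 - 10*(-3)) = -43*(24 + 30) = -43*54 = -2322)
-V = -1*(-2322) = 2322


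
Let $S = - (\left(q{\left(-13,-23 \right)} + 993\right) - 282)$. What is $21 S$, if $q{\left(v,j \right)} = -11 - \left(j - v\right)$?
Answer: $-14910$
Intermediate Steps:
$q{\left(v,j \right)} = -11 + v - j$
$S = -710$ ($S = - (\left(\left(-11 - 13 - -23\right) + 993\right) - 282) = - (\left(\left(-11 - 13 + 23\right) + 993\right) - 282) = - (\left(-1 + 993\right) - 282) = - (992 - 282) = \left(-1\right) 710 = -710$)
$21 S = 21 \left(-710\right) = -14910$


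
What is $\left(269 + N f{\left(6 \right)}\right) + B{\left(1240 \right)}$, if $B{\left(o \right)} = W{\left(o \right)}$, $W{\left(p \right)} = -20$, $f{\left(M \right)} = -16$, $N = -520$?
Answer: $8569$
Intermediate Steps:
$B{\left(o \right)} = -20$
$\left(269 + N f{\left(6 \right)}\right) + B{\left(1240 \right)} = \left(269 - -8320\right) - 20 = \left(269 + 8320\right) - 20 = 8589 - 20 = 8569$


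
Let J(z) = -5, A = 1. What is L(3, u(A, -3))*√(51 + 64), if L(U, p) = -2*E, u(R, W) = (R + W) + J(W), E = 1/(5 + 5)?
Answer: -√115/5 ≈ -2.1448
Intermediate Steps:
E = ⅒ (E = 1/10 = ⅒ ≈ 0.10000)
u(R, W) = -5 + R + W (u(R, W) = (R + W) - 5 = -5 + R + W)
L(U, p) = -⅕ (L(U, p) = -2*⅒ = -⅕)
L(3, u(A, -3))*√(51 + 64) = -√(51 + 64)/5 = -√115/5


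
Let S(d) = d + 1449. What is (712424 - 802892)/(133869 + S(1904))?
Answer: -45234/68611 ≈ -0.65928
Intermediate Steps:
S(d) = 1449 + d
(712424 - 802892)/(133869 + S(1904)) = (712424 - 802892)/(133869 + (1449 + 1904)) = -90468/(133869 + 3353) = -90468/137222 = -90468*1/137222 = -45234/68611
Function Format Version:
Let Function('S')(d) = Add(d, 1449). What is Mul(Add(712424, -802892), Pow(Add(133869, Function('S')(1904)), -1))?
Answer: Rational(-45234, 68611) ≈ -0.65928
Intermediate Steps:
Function('S')(d) = Add(1449, d)
Mul(Add(712424, -802892), Pow(Add(133869, Function('S')(1904)), -1)) = Mul(Add(712424, -802892), Pow(Add(133869, Add(1449, 1904)), -1)) = Mul(-90468, Pow(Add(133869, 3353), -1)) = Mul(-90468, Pow(137222, -1)) = Mul(-90468, Rational(1, 137222)) = Rational(-45234, 68611)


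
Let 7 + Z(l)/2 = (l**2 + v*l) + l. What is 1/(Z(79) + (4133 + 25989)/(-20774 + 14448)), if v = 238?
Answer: 3163/158862429 ≈ 1.9910e-5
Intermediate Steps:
Z(l) = -14 + 2*l**2 + 478*l (Z(l) = -14 + 2*((l**2 + 238*l) + l) = -14 + 2*(l**2 + 239*l) = -14 + (2*l**2 + 478*l) = -14 + 2*l**2 + 478*l)
1/(Z(79) + (4133 + 25989)/(-20774 + 14448)) = 1/((-14 + 2*79**2 + 478*79) + (4133 + 25989)/(-20774 + 14448)) = 1/((-14 + 2*6241 + 37762) + 30122/(-6326)) = 1/((-14 + 12482 + 37762) + 30122*(-1/6326)) = 1/(50230 - 15061/3163) = 1/(158862429/3163) = 3163/158862429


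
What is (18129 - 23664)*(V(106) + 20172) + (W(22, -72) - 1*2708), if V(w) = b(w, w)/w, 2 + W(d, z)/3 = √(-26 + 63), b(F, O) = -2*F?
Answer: -111643664 + 3*√37 ≈ -1.1164e+8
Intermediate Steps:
W(d, z) = -6 + 3*√37 (W(d, z) = -6 + 3*√(-26 + 63) = -6 + 3*√37)
V(w) = -2 (V(w) = (-2*w)/w = -2)
(18129 - 23664)*(V(106) + 20172) + (W(22, -72) - 1*2708) = (18129 - 23664)*(-2 + 20172) + ((-6 + 3*√37) - 1*2708) = -5535*20170 + ((-6 + 3*√37) - 2708) = -111640950 + (-2714 + 3*√37) = -111643664 + 3*√37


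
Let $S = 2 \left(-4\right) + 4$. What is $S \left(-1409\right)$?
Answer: $5636$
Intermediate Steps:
$S = -4$ ($S = -8 + 4 = -4$)
$S \left(-1409\right) = \left(-4\right) \left(-1409\right) = 5636$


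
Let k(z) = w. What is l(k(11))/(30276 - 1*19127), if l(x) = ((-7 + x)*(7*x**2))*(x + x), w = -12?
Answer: 459648/11149 ≈ 41.228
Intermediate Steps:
k(z) = -12
l(x) = 14*x**3*(-7 + x) (l(x) = (7*x**2*(-7 + x))*(2*x) = 14*x**3*(-7 + x))
l(k(11))/(30276 - 1*19127) = (14*(-12)**3*(-7 - 12))/(30276 - 1*19127) = (14*(-1728)*(-19))/(30276 - 19127) = 459648/11149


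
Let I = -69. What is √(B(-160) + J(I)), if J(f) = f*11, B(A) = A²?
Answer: √24841 ≈ 157.61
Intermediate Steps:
J(f) = 11*f
√(B(-160) + J(I)) = √((-160)² + 11*(-69)) = √(25600 - 759) = √24841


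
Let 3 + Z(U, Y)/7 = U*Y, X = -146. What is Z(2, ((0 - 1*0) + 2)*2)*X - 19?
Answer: -5129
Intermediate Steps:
Z(U, Y) = -21 + 7*U*Y (Z(U, Y) = -21 + 7*(U*Y) = -21 + 7*U*Y)
Z(2, ((0 - 1*0) + 2)*2)*X - 19 = (-21 + 7*2*(((0 - 1*0) + 2)*2))*(-146) - 19 = (-21 + 7*2*(((0 + 0) + 2)*2))*(-146) - 19 = (-21 + 7*2*((0 + 2)*2))*(-146) - 19 = (-21 + 7*2*(2*2))*(-146) - 19 = (-21 + 7*2*4)*(-146) - 19 = (-21 + 56)*(-146) - 19 = 35*(-146) - 19 = -5110 - 19 = -5129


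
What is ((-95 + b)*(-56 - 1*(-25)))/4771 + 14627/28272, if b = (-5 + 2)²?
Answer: 145158569/134885712 ≈ 1.0762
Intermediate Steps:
b = 9 (b = (-3)² = 9)
((-95 + b)*(-56 - 1*(-25)))/4771 + 14627/28272 = ((-95 + 9)*(-56 - 1*(-25)))/4771 + 14627/28272 = -86*(-56 + 25)*(1/4771) + 14627*(1/28272) = -86*(-31)*(1/4771) + 14627/28272 = 2666*(1/4771) + 14627/28272 = 2666/4771 + 14627/28272 = 145158569/134885712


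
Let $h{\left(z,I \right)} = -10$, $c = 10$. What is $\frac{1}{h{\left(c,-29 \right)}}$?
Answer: $- \frac{1}{10} \approx -0.1$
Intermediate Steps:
$\frac{1}{h{\left(c,-29 \right)}} = \frac{1}{-10} = - \frac{1}{10}$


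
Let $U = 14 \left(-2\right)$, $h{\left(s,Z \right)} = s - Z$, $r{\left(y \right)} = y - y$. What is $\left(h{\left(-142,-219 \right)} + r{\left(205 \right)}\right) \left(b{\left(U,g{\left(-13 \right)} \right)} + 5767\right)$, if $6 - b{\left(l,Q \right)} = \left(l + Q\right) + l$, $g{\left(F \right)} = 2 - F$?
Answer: $447678$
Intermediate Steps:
$r{\left(y \right)} = 0$
$U = -28$
$b{\left(l,Q \right)} = 6 - Q - 2 l$ ($b{\left(l,Q \right)} = 6 - \left(\left(l + Q\right) + l\right) = 6 - \left(\left(Q + l\right) + l\right) = 6 - \left(Q + 2 l\right) = 6 - Q - 2 l$)
$\left(h{\left(-142,-219 \right)} + r{\left(205 \right)}\right) \left(b{\left(U,g{\left(-13 \right)} \right)} + 5767\right) = \left(\left(-142 - -219\right) + 0\right) \left(\left(6 - \left(2 - -13\right) - -56\right) + 5767\right) = \left(\left(-142 + 219\right) + 0\right) \left(\left(6 - \left(2 + 13\right) + 56\right) + 5767\right) = \left(77 + 0\right) \left(\left(6 - 15 + 56\right) + 5767\right) = 77 \left(\left(6 - 15 + 56\right) + 5767\right) = 77 \left(47 + 5767\right) = 77 \cdot 5814 = 447678$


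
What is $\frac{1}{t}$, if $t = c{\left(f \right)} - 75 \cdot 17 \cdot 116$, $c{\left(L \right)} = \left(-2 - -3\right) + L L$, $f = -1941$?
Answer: $\frac{1}{3619582} \approx 2.7627 \cdot 10^{-7}$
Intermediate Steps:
$c{\left(L \right)} = 1 + L^{2}$ ($c{\left(L \right)} = \left(-2 + 3\right) + L^{2} = 1 + L^{2}$)
$t = 3619582$ ($t = \left(1 + \left(-1941\right)^{2}\right) - 75 \cdot 17 \cdot 116 = \left(1 + 3767481\right) - 1275 \cdot 116 = 3767482 - 147900 = 3619582$)
$\frac{1}{t} = \frac{1}{3619582}$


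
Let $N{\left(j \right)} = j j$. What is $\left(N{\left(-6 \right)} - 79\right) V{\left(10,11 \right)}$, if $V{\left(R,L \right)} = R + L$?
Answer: $-903$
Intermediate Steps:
$V{\left(R,L \right)} = L + R$
$N{\left(j \right)} = j^{2}$
$\left(N{\left(-6 \right)} - 79\right) V{\left(10,11 \right)} = \left(\left(-6\right)^{2} - 79\right) \left(11 + 10\right) = \left(36 - 79\right) 21 = \left(-43\right) 21 = -903$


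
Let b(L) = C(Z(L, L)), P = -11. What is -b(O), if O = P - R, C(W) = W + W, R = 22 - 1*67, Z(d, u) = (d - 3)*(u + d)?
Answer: -4216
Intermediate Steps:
Z(d, u) = (-3 + d)*(d + u)
R = -45 (R = 22 - 67 = -45)
C(W) = 2*W
O = 34 (O = -11 - 1*(-45) = -11 + 45 = 34)
b(L) = -12*L + 4*L**2 (b(L) = 2*(L**2 - 3*L - 3*L + L*L) = 2*(L**2 - 3*L - 3*L + L**2) = 2*(-6*L + 2*L**2) = -12*L + 4*L**2)
-b(O) = -4*34*(-3 + 34) = -4*34*31 = -1*4216 = -4216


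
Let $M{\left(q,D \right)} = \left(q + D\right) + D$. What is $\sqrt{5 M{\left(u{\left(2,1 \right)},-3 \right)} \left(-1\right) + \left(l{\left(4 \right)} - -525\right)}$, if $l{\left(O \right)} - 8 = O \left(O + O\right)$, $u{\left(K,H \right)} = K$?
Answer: $3 \sqrt{65} \approx 24.187$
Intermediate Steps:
$M{\left(q,D \right)} = q + 2 D$ ($M{\left(q,D \right)} = \left(D + q\right) + D = q + 2 D$)
$l{\left(O \right)} = 8 + 2 O^{2}$ ($l{\left(O \right)} = 8 + O \left(O + O\right) = 8 + O 2 O = 8 + 2 O^{2}$)
$\sqrt{5 M{\left(u{\left(2,1 \right)},-3 \right)} \left(-1\right) + \left(l{\left(4 \right)} - -525\right)} = \sqrt{5 \left(2 + 2 \left(-3\right)\right) \left(-1\right) + \left(\left(8 + 2 \cdot 4^{2}\right) - -525\right)} = \sqrt{5 \left(2 - 6\right) \left(-1\right) + \left(\left(8 + 2 \cdot 16\right) + 525\right)} = \sqrt{5 \left(-4\right) \left(-1\right) + \left(\left(8 + 32\right) + 525\right)} = \sqrt{\left(-20\right) \left(-1\right) + \left(40 + 525\right)} = \sqrt{20 + 565} = \sqrt{585} = 3 \sqrt{65}$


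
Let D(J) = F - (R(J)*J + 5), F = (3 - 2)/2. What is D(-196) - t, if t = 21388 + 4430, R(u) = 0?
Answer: -51645/2 ≈ -25823.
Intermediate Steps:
F = ½ (F = 1*(½) = ½ ≈ 0.50000)
D(J) = -9/2 (D(J) = ½ - (0*J + 5) = ½ - (0 + 5) = ½ - 1*5 = ½ - 5 = -9/2)
t = 25818
D(-196) - t = -9/2 - 1*25818 = -9/2 - 25818 = -51645/2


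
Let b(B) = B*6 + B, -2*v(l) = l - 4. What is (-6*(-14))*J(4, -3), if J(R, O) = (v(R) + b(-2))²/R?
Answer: 4116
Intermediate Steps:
v(l) = 2 - l/2 (v(l) = -(l - 4)/2 = -(-4 + l)/2 = 2 - l/2)
b(B) = 7*B (b(B) = 6*B + B = 7*B)
J(R, O) = (-12 - R/2)²/R (J(R, O) = ((2 - R/2) + 7*(-2))²/R = ((2 - R/2) - 14)²/R = (-12 - R/2)²/R)
(-6*(-14))*J(4, -3) = (-6*(-14))*((¼)*(24 + 4)²/4) = 84*((¼)*(¼)*28²) = 84*((¼)*(¼)*784) = 84*49 = 4116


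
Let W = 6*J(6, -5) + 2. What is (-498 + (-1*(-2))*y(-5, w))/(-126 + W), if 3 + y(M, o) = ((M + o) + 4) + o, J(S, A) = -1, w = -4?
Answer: 261/65 ≈ 4.0154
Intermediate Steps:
W = -4 (W = 6*(-1) + 2 = -6 + 2 = -4)
y(M, o) = 1 + M + 2*o (y(M, o) = -3 + (((M + o) + 4) + o) = -3 + ((4 + M + o) + o) = -3 + (4 + M + 2*o) = 1 + M + 2*o)
(-498 + (-1*(-2))*y(-5, w))/(-126 + W) = (-498 + (-1*(-2))*(1 - 5 + 2*(-4)))/(-126 - 4) = (-498 + 2*(1 - 5 - 8))/(-130) = (-498 + 2*(-12))*(-1/130) = (-498 - 24)*(-1/130) = -522*(-1/130) = 261/65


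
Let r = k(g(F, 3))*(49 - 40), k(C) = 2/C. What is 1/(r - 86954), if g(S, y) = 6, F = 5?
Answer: -1/86951 ≈ -1.1501e-5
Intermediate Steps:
r = 3 (r = (2/6)*(49 - 40) = (2*(⅙))*9 = (⅓)*9 = 3)
1/(r - 86954) = 1/(3 - 86954) = 1/(-86951) = -1/86951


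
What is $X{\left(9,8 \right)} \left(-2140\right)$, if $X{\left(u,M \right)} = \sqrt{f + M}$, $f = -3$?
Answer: $- 2140 \sqrt{5} \approx -4785.2$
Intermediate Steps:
$X{\left(u,M \right)} = \sqrt{-3 + M}$
$X{\left(9,8 \right)} \left(-2140\right) = \sqrt{-3 + 8} \left(-2140\right) = \sqrt{5} \left(-2140\right) = - 2140 \sqrt{5}$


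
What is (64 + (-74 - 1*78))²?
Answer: 7744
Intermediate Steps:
(64 + (-74 - 1*78))² = (64 + (-74 - 78))² = (64 - 152)² = (-88)² = 7744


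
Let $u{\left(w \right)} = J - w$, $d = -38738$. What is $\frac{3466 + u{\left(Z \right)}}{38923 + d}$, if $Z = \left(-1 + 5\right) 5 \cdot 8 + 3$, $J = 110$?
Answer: $\frac{3413}{185} \approx 18.449$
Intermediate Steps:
$Z = 163$ ($Z = 4 \cdot 5 \cdot 8 + 3 = 20 \cdot 8 + 3 = 160 + 3 = 163$)
$u{\left(w \right)} = 110 - w$
$\frac{3466 + u{\left(Z \right)}}{38923 + d} = \frac{3466 + \left(110 - 163\right)}{38923 - 38738} = \frac{3466 + \left(110 - 163\right)}{185} = \left(3466 - 53\right) \frac{1}{185} = 3413 \cdot \frac{1}{185} = \frac{3413}{185}$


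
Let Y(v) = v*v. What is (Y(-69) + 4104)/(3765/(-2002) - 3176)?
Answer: -17747730/6362117 ≈ -2.7896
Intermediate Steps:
Y(v) = v²
(Y(-69) + 4104)/(3765/(-2002) - 3176) = ((-69)² + 4104)/(3765/(-2002) - 3176) = (4761 + 4104)/(3765*(-1/2002) - 3176) = 8865/(-3765/2002 - 3176) = 8865/(-6362117/2002) = 8865*(-2002/6362117) = -17747730/6362117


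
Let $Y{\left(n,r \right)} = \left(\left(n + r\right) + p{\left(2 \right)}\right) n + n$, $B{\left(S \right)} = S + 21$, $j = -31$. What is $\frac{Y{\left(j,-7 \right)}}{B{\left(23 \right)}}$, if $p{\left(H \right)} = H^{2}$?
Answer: $\frac{93}{4} \approx 23.25$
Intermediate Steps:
$B{\left(S \right)} = 21 + S$
$Y{\left(n,r \right)} = n + n \left(4 + n + r\right)$ ($Y{\left(n,r \right)} = \left(\left(n + r\right) + 2^{2}\right) n + n = \left(\left(n + r\right) + 4\right) n + n = \left(4 + n + r\right) n + n = n \left(4 + n + r\right) + n = n + n \left(4 + n + r\right)$)
$\frac{Y{\left(j,-7 \right)}}{B{\left(23 \right)}} = \frac{\left(-31\right) \left(5 - 31 - 7\right)}{21 + 23} = \frac{\left(-31\right) \left(-33\right)}{44} = 1023 \cdot \frac{1}{44} = \frac{93}{4}$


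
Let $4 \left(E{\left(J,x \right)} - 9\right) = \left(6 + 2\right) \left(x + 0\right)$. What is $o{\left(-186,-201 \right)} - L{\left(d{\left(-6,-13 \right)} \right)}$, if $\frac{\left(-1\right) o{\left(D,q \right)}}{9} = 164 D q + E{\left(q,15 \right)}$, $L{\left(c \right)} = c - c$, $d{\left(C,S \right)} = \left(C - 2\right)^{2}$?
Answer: $-55182087$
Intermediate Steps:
$d{\left(C,S \right)} = \left(-2 + C\right)^{2}$
$E{\left(J,x \right)} = 9 + 2 x$ ($E{\left(J,x \right)} = 9 + \frac{\left(6 + 2\right) \left(x + 0\right)}{4} = 9 + \frac{8 x}{4} = 9 + 2 x$)
$L{\left(c \right)} = 0$
$o{\left(D,q \right)} = -351 - 1476 D q$ ($o{\left(D,q \right)} = - 9 \left(164 D q + \left(9 + 2 \cdot 15\right)\right) = - 9 \left(164 D q + \left(9 + 30\right)\right) = - 9 \left(164 D q + 39\right) = - 9 \left(39 + 164 D q\right) = -351 - 1476 D q$)
$o{\left(-186,-201 \right)} - L{\left(d{\left(-6,-13 \right)} \right)} = \left(-351 - \left(-274536\right) \left(-201\right)\right) - 0 = \left(-351 - 55181736\right) + 0 = -55182087 + 0 = -55182087$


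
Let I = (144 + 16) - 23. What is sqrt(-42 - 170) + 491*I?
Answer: 67267 + 2*I*sqrt(53) ≈ 67267.0 + 14.56*I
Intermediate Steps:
I = 137 (I = 160 - 23 = 137)
sqrt(-42 - 170) + 491*I = sqrt(-42 - 170) + 491*137 = sqrt(-212) + 67267 = 2*I*sqrt(53) + 67267 = 67267 + 2*I*sqrt(53)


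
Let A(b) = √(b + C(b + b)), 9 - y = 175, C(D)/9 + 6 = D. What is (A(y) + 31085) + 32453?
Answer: 63538 + 2*I*√802 ≈ 63538.0 + 56.639*I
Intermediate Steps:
C(D) = -54 + 9*D
y = -166 (y = 9 - 1*175 = 9 - 175 = -166)
A(b) = √(-54 + 19*b) (A(b) = √(b + (-54 + 9*(b + b))) = √(b + (-54 + 9*(2*b))) = √(b + (-54 + 18*b)) = √(-54 + 19*b))
(A(y) + 31085) + 32453 = (√(-54 + 19*(-166)) + 31085) + 32453 = (√(-54 - 3154) + 31085) + 32453 = (√(-3208) + 31085) + 32453 = (2*I*√802 + 31085) + 32453 = (31085 + 2*I*√802) + 32453 = 63538 + 2*I*√802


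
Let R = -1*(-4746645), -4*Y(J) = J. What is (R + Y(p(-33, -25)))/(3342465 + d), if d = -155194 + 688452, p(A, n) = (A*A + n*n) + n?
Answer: 18984891/15502892 ≈ 1.2246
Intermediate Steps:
p(A, n) = n + A² + n² (p(A, n) = (A² + n²) + n = n + A² + n²)
Y(J) = -J/4
R = 4746645
d = 533258
(R + Y(p(-33, -25)))/(3342465 + d) = (4746645 - (-25 + (-33)² + (-25)²)/4)/(3342465 + 533258) = (4746645 - (-25 + 1089 + 625)/4)/3875723 = (4746645 - ¼*1689)*(1/3875723) = (4746645 - 1689/4)*(1/3875723) = (18984891/4)*(1/3875723) = 18984891/15502892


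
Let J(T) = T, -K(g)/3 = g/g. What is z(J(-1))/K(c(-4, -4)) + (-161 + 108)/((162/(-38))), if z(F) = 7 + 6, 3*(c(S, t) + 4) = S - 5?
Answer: 656/81 ≈ 8.0988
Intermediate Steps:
c(S, t) = -17/3 + S/3 (c(S, t) = -4 + (S - 5)/3 = -4 + (-5 + S)/3 = -4 + (-5/3 + S/3) = -17/3 + S/3)
K(g) = -3 (K(g) = -3*g/g = -3*1 = -3)
z(F) = 13
z(J(-1))/K(c(-4, -4)) + (-161 + 108)/((162/(-38))) = 13/(-3) + (-161 + 108)/((162/(-38))) = 13*(-1/3) - 53/(162*(-1/38)) = -13/3 - 53/(-81/19) = -13/3 - 53*(-19/81) = -13/3 + 1007/81 = 656/81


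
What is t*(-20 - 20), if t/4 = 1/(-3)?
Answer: 160/3 ≈ 53.333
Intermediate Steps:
t = -4/3 (t = 4/(-3) = 4*(-⅓) = -4/3 ≈ -1.3333)
t*(-20 - 20) = -4*(-20 - 20)/3 = -4/3*(-40) = 160/3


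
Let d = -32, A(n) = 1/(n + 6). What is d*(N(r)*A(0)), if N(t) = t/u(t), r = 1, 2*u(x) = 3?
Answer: -32/9 ≈ -3.5556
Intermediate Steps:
u(x) = 3/2 (u(x) = (1/2)*3 = 3/2)
A(n) = 1/(6 + n)
N(t) = 2*t/3 (N(t) = t/(3/2) = t*(2/3) = 2*t/3)
d*(N(r)*A(0)) = -32*(2/3)*1/(6 + 0) = -64/(3*6) = -32*1/9 = -32/9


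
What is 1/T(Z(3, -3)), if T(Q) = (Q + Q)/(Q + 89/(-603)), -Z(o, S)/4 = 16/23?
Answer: 40639/77184 ≈ 0.52652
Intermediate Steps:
Z(o, S) = -64/23
T(Q) = 2*Q/(-89/603 + Q) (T(Q) = (2*Q)/(Q + 89*(-1/603)) = (2*Q)/(Q - 89/603) = (2*Q)/(-89/603 + Q) = 2*Q/(-89/603 + Q))
1/T(Z(3, -3)) = 1/(1206*(-64/23)/(-89 + 603*(-64/23))) = 1/(1206*(-64/23)/(-89 - 38592/23)) = 1/(1206*(-64/23)/(-40639/23)) = 1/(1206*(-64/23)*(-23/40639)) = 1/(77184/40639) = 40639/77184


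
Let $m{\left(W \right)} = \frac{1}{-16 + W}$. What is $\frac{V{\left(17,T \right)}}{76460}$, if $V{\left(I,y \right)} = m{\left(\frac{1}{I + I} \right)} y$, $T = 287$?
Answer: $- \frac{4879}{20758890} \approx -0.00023503$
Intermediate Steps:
$V{\left(I,y \right)} = \frac{y}{-16 + \frac{1}{2 I}}$ ($V{\left(I,y \right)} = \frac{y}{-16 + \frac{1}{I + I}} = \frac{y}{-16 + \frac{1}{2 I}}$)
$\frac{V{\left(17,T \right)}}{76460} = \frac{\left(-2\right) 17 \cdot 287 \frac{1}{-1 + 32 \cdot 17}}{76460} = \left(-2\right) 17 \cdot 287 \frac{1}{-1 + 544} \cdot \frac{1}{76460} = \left(-2\right) 17 \cdot 287 \cdot \frac{1}{543} \cdot \frac{1}{76460} = \left(- \frac{9758}{543}\right) \frac{1}{76460} = - \frac{4879}{20758890}$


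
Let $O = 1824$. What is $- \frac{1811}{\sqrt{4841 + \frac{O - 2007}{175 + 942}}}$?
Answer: $- \frac{1811 \sqrt{6039858038}}{5407214} \approx -26.029$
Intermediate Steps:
$- \frac{1811}{\sqrt{4841 + \frac{O - 2007}{175 + 942}}} = - \frac{1811}{\sqrt{4841 + \frac{1824 - 2007}{175 + 942}}} = - \frac{1811}{\sqrt{4841 - \frac{183}{1117}}} = - \frac{1811}{\sqrt{\frac{5407214}{1117}}} = - \frac{1811}{\frac{1}{1117} \sqrt{6039858038}} = - 1811 \frac{\sqrt{6039858038}}{5407214} = - \frac{1811 \sqrt{6039858038}}{5407214}$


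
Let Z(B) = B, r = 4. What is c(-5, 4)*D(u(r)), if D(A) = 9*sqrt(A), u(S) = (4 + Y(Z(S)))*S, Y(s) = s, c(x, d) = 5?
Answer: 180*sqrt(2) ≈ 254.56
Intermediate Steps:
u(S) = S*(4 + S) (u(S) = (4 + S)*S = S*(4 + S))
c(-5, 4)*D(u(r)) = 5*(9*sqrt(4*(4 + 4))) = 5*(9*sqrt(4*8)) = 5*(9*sqrt(32)) = 5*(9*(4*sqrt(2))) = 5*(36*sqrt(2)) = 180*sqrt(2)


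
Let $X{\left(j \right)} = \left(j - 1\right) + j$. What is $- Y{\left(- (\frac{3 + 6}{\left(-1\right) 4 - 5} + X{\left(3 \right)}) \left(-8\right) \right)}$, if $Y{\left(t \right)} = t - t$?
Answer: $0$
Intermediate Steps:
$X{\left(j \right)} = -1 + 2 j$ ($X{\left(j \right)} = \left(-1 + j\right) + j = -1 + 2 j$)
$Y{\left(t \right)} = 0$
$- Y{\left(- (\frac{3 + 6}{\left(-1\right) 4 - 5} + X{\left(3 \right)}) \left(-8\right) \right)} = \left(-1\right) 0 = 0$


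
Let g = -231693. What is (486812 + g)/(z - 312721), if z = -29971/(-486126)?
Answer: -124019978994/152021778875 ≈ -0.81580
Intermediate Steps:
z = 29971/486126 (z = -29971*(-1/486126) = 29971/486126 ≈ 0.061653)
(486812 + g)/(z - 312721) = (486812 - 231693)/(29971/486126 - 312721) = 255119/(-152021778875/486126) = 255119*(-486126/152021778875) = -124019978994/152021778875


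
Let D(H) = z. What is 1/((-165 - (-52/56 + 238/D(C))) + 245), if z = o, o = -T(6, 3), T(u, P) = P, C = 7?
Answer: 42/6731 ≈ 0.0062398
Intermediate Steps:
o = -3 (o = -1*3 = -3)
z = -3
D(H) = -3
1/((-165 - (-52/56 + 238/D(C))) + 245) = 1/((-165 - (-52/56 + 238/(-3))) + 245) = 1/((-165 - (-52*1/56 + 238*(-⅓))) + 245) = 1/((-165 - (-13/14 - 238/3)) + 245) = 1/((-165 - 1*(-3371/42)) + 245) = 1/((-165 + 3371/42) + 245) = 1/(-3559/42 + 245) = 1/(6731/42) = 42/6731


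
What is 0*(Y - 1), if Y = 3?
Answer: 0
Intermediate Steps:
0*(Y - 1) = 0*(3 - 1) = 0*2 = 0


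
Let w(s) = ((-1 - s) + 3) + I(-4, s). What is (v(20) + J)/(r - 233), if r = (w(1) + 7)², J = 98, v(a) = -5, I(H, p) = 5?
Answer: -93/64 ≈ -1.4531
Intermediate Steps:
w(s) = 7 - s (w(s) = ((-1 - s) + 3) + 5 = (2 - s) + 5 = 7 - s)
r = 169 (r = ((7 - 1*1) + 7)² = ((7 - 1) + 7)² = (6 + 7)² = 13² = 169)
(v(20) + J)/(r - 233) = (-5 + 98)/(169 - 233) = 93/(-64) = 93*(-1/64) = -93/64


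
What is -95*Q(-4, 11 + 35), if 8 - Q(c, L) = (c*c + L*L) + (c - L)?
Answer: 197030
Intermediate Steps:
Q(c, L) = 8 + L - c - L² - c² (Q(c, L) = 8 - ((c*c + L*L) + (c - L)) = 8 - ((c² + L²) + (c - L)) = 8 - ((L² + c²) + (c - L)) = 8 - (c + L² + c² - L) = 8 + (L - c - L² - c²) = 8 + L - c - L² - c²)
-95*Q(-4, 11 + 35) = -95*(8 + (11 + 35) - 1*(-4) - (11 + 35)² - 1*(-4)²) = -95*(8 + 46 + 4 - 1*46² - 1*16) = -95*(8 + 46 + 4 - 1*2116 - 16) = -95*(8 + 46 + 4 - 2116 - 16) = -95*(-2074) = 197030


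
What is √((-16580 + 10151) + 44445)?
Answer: 24*√66 ≈ 194.98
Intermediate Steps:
√((-16580 + 10151) + 44445) = √(-6429 + 44445) = √38016 = 24*√66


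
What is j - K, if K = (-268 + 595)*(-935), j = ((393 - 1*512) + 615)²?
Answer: 551761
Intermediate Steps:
j = 246016 (j = ((393 - 512) + 615)² = (-119 + 615)² = 496² = 246016)
K = -305745 (K = 327*(-935) = -305745)
j - K = 246016 - 1*(-305745) = 246016 + 305745 = 551761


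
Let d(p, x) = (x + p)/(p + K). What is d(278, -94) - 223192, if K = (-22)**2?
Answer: -85036060/381 ≈ -2.2319e+5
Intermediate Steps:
K = 484
d(p, x) = (p + x)/(484 + p) (d(p, x) = (x + p)/(p + 484) = (p + x)/(484 + p))
d(278, -94) - 223192 = (278 - 94)/(484 + 278) - 223192 = 184/762 - 223192 = (1/762)*184 - 223192 = 92/381 - 223192 = -85036060/381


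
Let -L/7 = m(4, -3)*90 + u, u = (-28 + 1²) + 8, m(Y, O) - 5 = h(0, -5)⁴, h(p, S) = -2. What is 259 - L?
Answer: 13356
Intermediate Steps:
m(Y, O) = 21 (m(Y, O) = 5 + (-2)⁴ = 5 + 16 = 21)
u = -19 (u = (-28 + 1) + 8 = -27 + 8 = -19)
L = -13097 (L = -7*(21*90 - 19) = -7*(1890 - 19) = -7*1871 = -13097)
259 - L = 259 - 1*(-13097) = 259 + 13097 = 13356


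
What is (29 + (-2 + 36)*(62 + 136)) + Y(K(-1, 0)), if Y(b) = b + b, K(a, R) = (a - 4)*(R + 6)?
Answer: 6701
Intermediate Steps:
K(a, R) = (-4 + a)*(6 + R)
Y(b) = 2*b
(29 + (-2 + 36)*(62 + 136)) + Y(K(-1, 0)) = (29 + (-2 + 36)*(62 + 136)) + 2*(-24 - 4*0 + 6*(-1) + 0*(-1)) = (29 + 34*198) + 2*(-24 + 0 - 6 + 0) = (29 + 6732) + 2*(-30) = 6761 - 60 = 6701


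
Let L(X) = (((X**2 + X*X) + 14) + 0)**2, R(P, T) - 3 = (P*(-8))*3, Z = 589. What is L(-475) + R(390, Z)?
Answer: 203639188339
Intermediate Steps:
R(P, T) = 3 - 24*P (R(P, T) = 3 + (P*(-8))*3 = 3 - 8*P*3 = 3 - 24*P)
L(X) = (14 + 2*X**2)**2 (L(X) = (((X**2 + X**2) + 14) + 0)**2 = ((2*X**2 + 14) + 0)**2 = ((14 + 2*X**2) + 0)**2 = (14 + 2*X**2)**2)
L(-475) + R(390, Z) = 4*(7 + (-475)**2)**2 + (3 - 24*390) = 4*(7 + 225625)**2 + (3 - 9360) = 4*225632**2 - 9357 = 4*50909799424 - 9357 = 203639197696 - 9357 = 203639188339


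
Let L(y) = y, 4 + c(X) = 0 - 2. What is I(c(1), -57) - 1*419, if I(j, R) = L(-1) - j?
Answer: -414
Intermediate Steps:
c(X) = -6 (c(X) = -4 + (0 - 2) = -4 - 2 = -6)
I(j, R) = -1 - j
I(c(1), -57) - 1*419 = (-1 - 1*(-6)) - 1*419 = (-1 + 6) - 419 = 5 - 419 = -414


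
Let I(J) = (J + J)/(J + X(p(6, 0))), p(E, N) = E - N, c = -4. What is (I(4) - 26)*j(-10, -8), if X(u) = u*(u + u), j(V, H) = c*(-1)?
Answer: -1968/19 ≈ -103.58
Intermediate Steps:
j(V, H) = 4 (j(V, H) = -4*(-1) = 4)
X(u) = 2*u² (X(u) = u*(2*u) = 2*u²)
I(J) = 2*J/(72 + J) (I(J) = (J + J)/(J + 2*(6 - 1*0)²) = (2*J)/(J + 2*(6 + 0)²) = (2*J)/(J + 2*6²) = (2*J)/(J + 2*36) = (2*J)/(J + 72) = (2*J)/(72 + J) = 2*J/(72 + J))
(I(4) - 26)*j(-10, -8) = (2*4/(72 + 4) - 26)*4 = (2*4/76 - 26)*4 = (2*4*(1/76) - 26)*4 = (2/19 - 26)*4 = -492/19*4 = -1968/19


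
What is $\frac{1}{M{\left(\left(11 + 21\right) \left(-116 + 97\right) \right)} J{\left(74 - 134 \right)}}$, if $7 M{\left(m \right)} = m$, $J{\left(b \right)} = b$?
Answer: $\frac{7}{36480} \approx 0.00019189$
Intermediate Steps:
$M{\left(m \right)} = \frac{m}{7}$
$\frac{1}{M{\left(\left(11 + 21\right) \left(-116 + 97\right) \right)} J{\left(74 - 134 \right)}} = \frac{1}{\frac{\left(11 + 21\right) \left(-116 + 97\right)}{7} \left(74 - 134\right)} = \frac{1}{\frac{32 \left(-19\right)}{7} \left(74 - 134\right)} = \frac{1}{\frac{1}{7} \left(-608\right) \left(-60\right)} = \frac{1}{- \frac{608}{7}} \left(- \frac{1}{60}\right) = \left(- \frac{7}{608}\right) \left(- \frac{1}{60}\right) = \frac{7}{36480}$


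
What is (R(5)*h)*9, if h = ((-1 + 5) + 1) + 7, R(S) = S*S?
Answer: 2700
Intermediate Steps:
R(S) = S²
h = 12 (h = (4 + 1) + 7 = 5 + 7 = 12)
(R(5)*h)*9 = (5²*12)*9 = (25*12)*9 = 300*9 = 2700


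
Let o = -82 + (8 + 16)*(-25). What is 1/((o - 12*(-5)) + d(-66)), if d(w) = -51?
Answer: -1/673 ≈ -0.0014859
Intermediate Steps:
o = -682 (o = -82 + 24*(-25) = -82 - 600 = -682)
1/((o - 12*(-5)) + d(-66)) = 1/((-682 - 12*(-5)) - 51) = 1/((-682 + 60) - 51) = 1/(-622 - 51) = 1/(-673) = -1/673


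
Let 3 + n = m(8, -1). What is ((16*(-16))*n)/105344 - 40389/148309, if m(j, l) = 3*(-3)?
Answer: -29680731/122058307 ≈ -0.24317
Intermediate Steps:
m(j, l) = -9
n = -12 (n = -3 - 9 = -12)
((16*(-16))*n)/105344 - 40389/148309 = ((16*(-16))*(-12))/105344 - 40389/148309 = -256*(-12)*(1/105344) - 40389*1/148309 = 3072*(1/105344) - 40389/148309 = 24/823 - 40389/148309 = -29680731/122058307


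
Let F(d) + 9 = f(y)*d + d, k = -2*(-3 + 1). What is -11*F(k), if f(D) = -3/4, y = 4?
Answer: 88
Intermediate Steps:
f(D) = -¾ (f(D) = -3*¼ = -¾)
k = 4 (k = -2*(-2) = 4)
F(d) = -9 + d/4 (F(d) = -9 + (-3*d/4 + d) = -9 + d/4)
-11*F(k) = -11*(-9 + (¼)*4) = -11*(-9 + 1) = -11*(-8) = 88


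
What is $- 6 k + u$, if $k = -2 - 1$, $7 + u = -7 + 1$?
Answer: $5$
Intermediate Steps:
$u = -13$ ($u = -7 + \left(-7 + 1\right) = -7 - 6 = -13$)
$k = -3$
$- 6 k + u = \left(-6\right) \left(-3\right) - 13 = 18 - 13 = 5$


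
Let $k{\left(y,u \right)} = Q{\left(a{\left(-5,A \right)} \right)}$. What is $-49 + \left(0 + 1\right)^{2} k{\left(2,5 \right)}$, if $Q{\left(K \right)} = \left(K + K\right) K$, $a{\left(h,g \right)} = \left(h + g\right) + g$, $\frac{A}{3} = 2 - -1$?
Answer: $289$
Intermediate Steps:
$A = 9$ ($A = 3 \left(2 - -1\right) = 3 \left(2 + 1\right) = 3 \cdot 3 = 9$)
$a{\left(h,g \right)} = h + 2 g$ ($a{\left(h,g \right)} = \left(g + h\right) + g = h + 2 g$)
$Q{\left(K \right)} = 2 K^{2}$ ($Q{\left(K \right)} = 2 K K = 2 K^{2}$)
$k{\left(y,u \right)} = 338$ ($k{\left(y,u \right)} = 2 \left(-5 + 2 \cdot 9\right)^{2} = 2 \left(-5 + 18\right)^{2} = 2 \cdot 13^{2} = 2 \cdot 169 = 338$)
$-49 + \left(0 + 1\right)^{2} k{\left(2,5 \right)} = -49 + \left(0 + 1\right)^{2} \cdot 338 = -49 + 1^{2} \cdot 338 = -49 + 1 \cdot 338 = -49 + 338 = 289$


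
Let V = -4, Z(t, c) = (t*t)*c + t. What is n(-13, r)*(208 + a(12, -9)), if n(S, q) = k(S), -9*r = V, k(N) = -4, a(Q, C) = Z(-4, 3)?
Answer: -1008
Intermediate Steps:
Z(t, c) = t + c*t**2 (Z(t, c) = t**2*c + t = c*t**2 + t = t + c*t**2)
a(Q, C) = 44 (a(Q, C) = -4*(1 + 3*(-4)) = -4*(1 - 12) = -4*(-11) = 44)
r = 4/9 (r = -1/9*(-4) = 4/9 ≈ 0.44444)
n(S, q) = -4
n(-13, r)*(208 + a(12, -9)) = -4*(208 + 44) = -4*252 = -1008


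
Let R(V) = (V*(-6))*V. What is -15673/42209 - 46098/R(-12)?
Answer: 107344945/2026032 ≈ 52.983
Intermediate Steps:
R(V) = -6*V² (R(V) = (-6*V)*V = -6*V²)
-15673/42209 - 46098/R(-12) = -15673/42209 - 46098/((-6*(-12)²)) = -15673*1/42209 - 46098/((-6*144)) = -15673/42209 - 46098/(-864) = -15673/42209 - 46098*(-1/864) = -15673/42209 + 2561/48 = 107344945/2026032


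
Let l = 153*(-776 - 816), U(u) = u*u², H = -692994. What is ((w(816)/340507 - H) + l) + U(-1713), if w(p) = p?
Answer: -1711430636071437/340507 ≈ -5.0261e+9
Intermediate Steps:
U(u) = u³
l = -243576 (l = 153*(-1592) = -243576)
((w(816)/340507 - H) + l) + U(-1713) = ((816/340507 - 1*(-692994)) - 243576) + (-1713)³ = ((816*(1/340507) + 692994) - 243576) - 5026574097 = ((816/340507 + 692994) - 243576) - 5026574097 = (235969308774/340507 - 243576) - 5026574097 = 153029975742/340507 - 5026574097 = -1711430636071437/340507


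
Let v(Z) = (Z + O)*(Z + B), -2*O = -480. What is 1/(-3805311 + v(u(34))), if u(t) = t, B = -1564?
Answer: -1/4224531 ≈ -2.3671e-7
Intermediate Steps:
O = 240 (O = -½*(-480) = 240)
v(Z) = (-1564 + Z)*(240 + Z) (v(Z) = (Z + 240)*(Z - 1564) = (240 + Z)*(-1564 + Z) = (-1564 + Z)*(240 + Z))
1/(-3805311 + v(u(34))) = 1/(-3805311 + (-375360 + 34² - 1324*34)) = 1/(-3805311 + (-375360 + 1156 - 45016)) = 1/(-3805311 - 419220) = 1/(-4224531) = -1/4224531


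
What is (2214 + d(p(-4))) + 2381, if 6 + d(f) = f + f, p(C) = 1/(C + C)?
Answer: 18355/4 ≈ 4588.8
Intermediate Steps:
p(C) = 1/(2*C)
d(f) = -6 + 2*f (d(f) = -6 + (f + f) = -6 + 2*f)
(2214 + d(p(-4))) + 2381 = (2214 + (-6 + 2*((½)/(-4)))) + 2381 = (2214 + (-6 + 2*((½)*(-¼)))) + 2381 = (2214 + (-6 + 2*(-⅛))) + 2381 = (2214 + (-6 - ¼)) + 2381 = (2214 - 25/4) + 2381 = 8831/4 + 2381 = 18355/4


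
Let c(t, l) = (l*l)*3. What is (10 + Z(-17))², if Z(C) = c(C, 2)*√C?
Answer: -2348 + 240*I*√17 ≈ -2348.0 + 989.54*I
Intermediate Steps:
c(t, l) = 3*l² (c(t, l) = l²*3 = 3*l²)
Z(C) = 12*√C (Z(C) = (3*2²)*√C = (3*4)*√C = 12*√C)
(10 + Z(-17))² = (10 + 12*√(-17))² = (10 + 12*(I*√17))² = (10 + 12*I*√17)²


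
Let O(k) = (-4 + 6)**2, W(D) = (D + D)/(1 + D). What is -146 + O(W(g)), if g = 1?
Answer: -142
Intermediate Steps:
W(D) = 2*D/(1 + D) (W(D) = (2*D)/(1 + D) = 2*D/(1 + D))
O(k) = 4 (O(k) = 2**2 = 4)
-146 + O(W(g)) = -146 + 4 = -142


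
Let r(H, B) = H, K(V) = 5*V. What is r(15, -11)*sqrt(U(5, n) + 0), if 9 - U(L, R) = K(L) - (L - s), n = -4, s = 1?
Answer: 30*I*sqrt(3) ≈ 51.962*I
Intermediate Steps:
U(L, R) = 8 - 4*L (U(L, R) = 9 - (5*L - (L - 1*1)) = 9 - (5*L - (L - 1)) = 9 - (5*L - (-1 + L)) = 9 - (5*L + (1 - L)) = 9 - (1 + 4*L) = 9 + (-1 - 4*L) = 8 - 4*L)
r(15, -11)*sqrt(U(5, n) + 0) = 15*sqrt((8 - 4*5) + 0) = 15*sqrt((8 - 20) + 0) = 15*sqrt(-12 + 0) = 15*sqrt(-12) = 15*(2*I*sqrt(3)) = 30*I*sqrt(3)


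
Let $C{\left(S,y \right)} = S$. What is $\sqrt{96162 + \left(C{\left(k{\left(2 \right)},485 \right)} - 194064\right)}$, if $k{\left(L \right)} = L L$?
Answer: $i \sqrt{97898} \approx 312.89 i$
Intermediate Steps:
$k{\left(L \right)} = L^{2}$
$\sqrt{96162 + \left(C{\left(k{\left(2 \right)},485 \right)} - 194064\right)} = \sqrt{96162 - \left(194064 - 2^{2}\right)} = \sqrt{96162 + \left(4 - 194064\right)} = \sqrt{96162 - 194060} = \sqrt{-97898} = i \sqrt{97898}$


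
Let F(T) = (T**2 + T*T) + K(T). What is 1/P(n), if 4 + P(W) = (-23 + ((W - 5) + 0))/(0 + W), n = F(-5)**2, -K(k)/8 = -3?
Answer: -1369/4114 ≈ -0.33277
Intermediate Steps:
K(k) = 24 (K(k) = -8*(-3) = 24)
F(T) = 24 + 2*T**2 (F(T) = (T**2 + T*T) + 24 = (T**2 + T**2) + 24 = 2*T**2 + 24 = 24 + 2*T**2)
n = 5476 (n = (24 + 2*(-5)**2)**2 = (24 + 2*25)**2 = (24 + 50)**2 = 74**2 = 5476)
P(W) = -4 + (-28 + W)/W (P(W) = -4 + (-23 + ((W - 5) + 0))/(0 + W) = -4 + (-23 + ((-5 + W) + 0))/W = -4 + (-23 + (-5 + W))/W = -4 + (-28 + W)/W)
1/P(n) = 1/(-3 - 28/5476) = 1/(-3 - 28*1/5476) = 1/(-3 - 7/1369) = 1/(-4114/1369) = -1369/4114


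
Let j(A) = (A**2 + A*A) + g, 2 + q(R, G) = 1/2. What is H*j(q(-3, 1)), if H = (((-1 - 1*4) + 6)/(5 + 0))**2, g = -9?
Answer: -9/50 ≈ -0.18000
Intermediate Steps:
q(R, G) = -3/2 (q(R, G) = -2 + 1/2 = -3/2)
j(A) = -9 + 2*A**2 (j(A) = (A**2 + A*A) - 9 = (A**2 + A**2) - 9 = 2*A**2 - 9 = -9 + 2*A**2)
H = 1/25 (H = (((-1 - 4) + 6)/5)**2 = ((-5 + 6)*(1/5))**2 = (1*(1/5))**2 = (1/5)**2 = 1/25 ≈ 0.040000)
H*j(q(-3, 1)) = (-9 + 2*(-3/2)**2)/25 = (-9 + 2*(9/4))/25 = (-9 + 9/2)/25 = (1/25)*(-9/2) = -9/50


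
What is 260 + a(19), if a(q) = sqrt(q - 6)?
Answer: 260 + sqrt(13) ≈ 263.61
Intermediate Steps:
a(q) = sqrt(-6 + q)
260 + a(19) = 260 + sqrt(-6 + 19) = 260 + sqrt(13)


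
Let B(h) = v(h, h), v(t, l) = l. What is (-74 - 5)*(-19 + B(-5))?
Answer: 1896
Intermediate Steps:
B(h) = h
(-74 - 5)*(-19 + B(-5)) = (-74 - 5)*(-19 - 5) = -79*(-24) = 1896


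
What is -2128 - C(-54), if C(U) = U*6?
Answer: -1804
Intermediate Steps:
C(U) = 6*U
-2128 - C(-54) = -2128 - 6*(-54) = -2128 - 1*(-324) = -2128 + 324 = -1804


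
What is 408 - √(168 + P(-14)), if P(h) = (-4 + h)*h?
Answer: 408 - 2*√105 ≈ 387.51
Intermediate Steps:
P(h) = h*(-4 + h)
408 - √(168 + P(-14)) = 408 - √(168 - 14*(-4 - 14)) = 408 - √(168 - 14*(-18)) = 408 - √(168 + 252) = 408 - √420 = 408 - 2*√105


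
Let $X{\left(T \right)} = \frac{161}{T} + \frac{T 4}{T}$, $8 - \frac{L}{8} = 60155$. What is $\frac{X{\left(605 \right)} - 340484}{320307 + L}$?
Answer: $\frac{68663413}{32441915} \approx 2.1165$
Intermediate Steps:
$L = -481176$ ($L = 64 - 481240 = -481176$)
$X{\left(T \right)} = 4 + \frac{161}{T}$ ($X{\left(T \right)} = \frac{161}{T} + \frac{4 T}{T} = \frac{161}{T} + 4 = 4 + \frac{161}{T}$)
$\frac{X{\left(605 \right)} - 340484}{320307 + L} = \frac{\left(4 + \frac{161}{605}\right) - 340484}{320307 - 481176} = \frac{\left(4 + 161 \cdot \frac{1}{605}\right) - 340484}{-160869} = \left(\left(4 + \frac{161}{605}\right) - 340484\right) \left(- \frac{1}{160869}\right) = \left(\frac{2581}{605} - 340484\right) \left(- \frac{1}{160869}\right) = \left(- \frac{205990239}{605}\right) \left(- \frac{1}{160869}\right) = \frac{68663413}{32441915}$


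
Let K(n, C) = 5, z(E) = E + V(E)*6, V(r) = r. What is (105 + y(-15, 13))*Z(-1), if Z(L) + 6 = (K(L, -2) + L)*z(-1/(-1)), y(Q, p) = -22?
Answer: 1826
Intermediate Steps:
z(E) = 7*E (z(E) = E + E*6 = E + 6*E = 7*E)
Z(L) = 29 + 7*L (Z(L) = -6 + (5 + L)*(7*(-1/(-1))) = -6 + (5 + L)*(7*(-1*(-1))) = -6 + (5 + L)*(7*1) = -6 + (5 + L)*7 = -6 + (35 + 7*L) = 29 + 7*L)
(105 + y(-15, 13))*Z(-1) = (105 - 22)*(29 + 7*(-1)) = 83*(29 - 7) = 83*22 = 1826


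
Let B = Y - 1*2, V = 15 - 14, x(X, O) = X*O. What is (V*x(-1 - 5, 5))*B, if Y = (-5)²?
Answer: -690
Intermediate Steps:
Y = 25
x(X, O) = O*X
V = 1
B = 23 (B = 25 - 1*2 = 25 - 2 = 23)
(V*x(-1 - 5, 5))*B = (1*(5*(-1 - 5)))*23 = (1*(5*(-6)))*23 = (1*(-30))*23 = -30*23 = -690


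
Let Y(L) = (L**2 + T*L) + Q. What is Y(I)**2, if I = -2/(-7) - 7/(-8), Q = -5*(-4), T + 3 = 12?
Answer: 9941087025/9834496 ≈ 1010.8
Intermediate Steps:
T = 9 (T = -3 + 12 = 9)
Q = 20
I = 65/56 (I = -2*(-1/7) - 7*(-1/8) = 2/7 + 7/8 = 65/56 ≈ 1.1607)
Y(L) = 20 + L**2 + 9*L (Y(L) = (L**2 + 9*L) + 20 = 20 + L**2 + 9*L)
Y(I)**2 = (20 + (65/56)**2 + 9*(65/56))**2 = (20 + 4225/3136 + 585/56)**2 = (99705/3136)**2 = 9941087025/9834496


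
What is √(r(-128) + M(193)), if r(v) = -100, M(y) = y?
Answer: √93 ≈ 9.6436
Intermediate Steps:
√(r(-128) + M(193)) = √(-100 + 193) = √93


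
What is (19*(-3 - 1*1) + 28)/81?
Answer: -16/27 ≈ -0.59259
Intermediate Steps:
(19*(-3 - 1*1) + 28)/81 = (19*(-3 - 1) + 28)/81 = (19*(-4) + 28)/81 = (-76 + 28)/81 = (1/81)*(-48) = -16/27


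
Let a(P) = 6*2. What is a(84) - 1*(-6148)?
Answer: 6160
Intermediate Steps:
a(P) = 12
a(84) - 1*(-6148) = 12 - 1*(-6148) = 12 + 6148 = 6160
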